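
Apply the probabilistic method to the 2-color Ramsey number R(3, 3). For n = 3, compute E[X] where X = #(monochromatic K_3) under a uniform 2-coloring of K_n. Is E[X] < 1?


E[X] = C(3, 3) · 2^{1 − 3} = 1 · 2^{−2} = 1/4.
As a reduced fraction: E[X] = 1/4 ≈ 0.250.
Is E[X] < 1? YES.
Since E[X] < 1, there exists a 2-coloring of K_{3} with no monochromatic K_3; hence R(3, 3) > 3.

E[X] = 1/4 ≈ 0.250; E[X] < 1, so R(3, 3) > 3.


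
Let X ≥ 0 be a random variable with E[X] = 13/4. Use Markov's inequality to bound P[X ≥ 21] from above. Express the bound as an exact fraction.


μ = E[X] = 13/4, a = 21.
Markov: P[X ≥ 21] ≤ μ/a = (13/4)/21 = 13/84.
Numerically: ≈ 0.155.
(Since a = 21 > μ = 3.250, the bound 13/84 is < 1 and informative.)

P[X ≥ 21] ≤ 13/84 ≈ 0.155.


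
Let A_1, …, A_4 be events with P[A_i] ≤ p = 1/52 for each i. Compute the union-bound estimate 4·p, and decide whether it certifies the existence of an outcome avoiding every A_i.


Union bound: P[∪_{i=1}^{4} A_i] ≤ Σ_i P[A_i] ≤ 4·p = 4·(1/52) = 1/13.
Numerically: 1/13 ≈ 0.0769231.
Is 1/13 < 1? YES.
Since P[∪ A_i] ≤ 1/13 < 1, the complement has P[∩ A_i^c] ≥ 1 − 1/13 = 12/13 > 0, so some outcome avoids every A_i.

4·p = 1/13 ≈ 0.0769231; existence CERTIFIED by the union bound.


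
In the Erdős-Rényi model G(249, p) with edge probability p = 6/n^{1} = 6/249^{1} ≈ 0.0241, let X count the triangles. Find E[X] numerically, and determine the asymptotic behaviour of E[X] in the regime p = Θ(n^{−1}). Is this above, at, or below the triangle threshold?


Number of potential triangles: C(249, 3) = 2542124.
Each occurs with probability p³ ≈ (0.0241)³ ≈ 1.399122e-05.
By linearity: E[X] = C(249, 3)·p³ ≈ 2542124 · 1.399122e-05 ≈ 35.5674.
Here α = 1, so p = 6/n is exactly at the triangle threshold p ~ 1/n. Asymptotically E[X] → c³/6 = 6³/6 = 36 ≈ 36.0000, a bounded constant. In this regime the triangle count is asymptotically Poisson(c³/6).

E[X] ≈ 35.5674; in regime p = Θ(1/n^{1}) E[X] stays bounded (at the triangle threshold p ~ 1/n).


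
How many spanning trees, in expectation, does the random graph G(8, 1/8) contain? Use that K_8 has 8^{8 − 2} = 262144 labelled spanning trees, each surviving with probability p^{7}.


K_8 has 8^{8 − 2} = 262144 labelled spanning trees.
For each such spanning tree H, let X_H = 1 if all 7 edges of H are present in G. Then P[X_H = 1] = p^{7} = (1/8)^{7} = 1/2097152.
By linearity: E[X] = Σ_H E[X_H] = 262144 · p^{7} = 262144 · 1/2097152 = 1/8.
Numerically: E[X] ≈ 0.125.

E[X] = 262144 · (1/8)^{7} = 1/8 ≈ 0.125.


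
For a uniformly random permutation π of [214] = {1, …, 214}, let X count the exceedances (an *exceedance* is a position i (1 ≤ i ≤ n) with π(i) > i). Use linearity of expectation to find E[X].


Write X = Σ_{i=1}^{214} X_i, where X_i = 1_{π(i) > i}.
For each fixed i, π(i) is uniform over {1, …, 214} (marginal of a uniform permutation), so P[π(i) > i] = (n − i)/n. Summing: Σ_{i=1}^{214} (n − i)/n = (0 + 1 + … + 213)/214 = 214(214 − 1)/(2·214) = (214 − 1)/2.
Hence E[X] = Σ_{i=1}^{214} (214 − i)/214 = 213/2 ≈ 106.500000.

E[X] = 213/2 = 106.500000.


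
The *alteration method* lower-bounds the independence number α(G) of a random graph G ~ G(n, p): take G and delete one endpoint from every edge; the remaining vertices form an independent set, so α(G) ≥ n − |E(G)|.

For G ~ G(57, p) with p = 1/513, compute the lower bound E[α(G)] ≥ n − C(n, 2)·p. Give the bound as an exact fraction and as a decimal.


E[|E(G)|] = C(57, 2)·p = 1596 · (1/513) = 28/9.
E[α(G)] ≥ n − E[|E(G)|] = 57 − 28/9 = 485/9.
Numerically: ≈ 53.8889.
(This is only a lower bound; the true E[α(G)] may be larger.)

E[α(G)] ≥ 485/9 ≈ 53.8889.


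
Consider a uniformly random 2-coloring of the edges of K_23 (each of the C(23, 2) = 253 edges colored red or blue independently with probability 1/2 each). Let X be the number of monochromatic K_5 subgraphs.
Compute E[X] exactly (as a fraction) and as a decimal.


Let X = Σ_S X_S over the C(23, 5) = 33649 subsets S of size 5, where X_S = 1 if the K_5 on S is monochromatic.
For a fixed S, the K_5 on S has C(5, 2) = 10 edges. P[all 10 edges red] = (1/2)^10, and likewise for blue, so P[monochromatic] = 2·(1/2)^10 = 2^{1 − 10} = 1/512.
By linearity: E[X] = C(23, 5) · 2^{1 − 10} = 33649 · 1/512 = 33649/512.
Numerically: E[X] ≈ 65.7207.

E[X] = C(23,5)·2^(1−C(5,2)) = 33649/512 ≈ 65.7207.


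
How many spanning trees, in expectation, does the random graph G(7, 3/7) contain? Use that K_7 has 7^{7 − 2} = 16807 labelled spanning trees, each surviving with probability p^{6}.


K_7 has 7^{7 − 2} = 16807 labelled spanning trees.
For each such spanning tree H, let X_H = 1 if all 6 edges of H are present in G. Then P[X_H = 1] = p^{6} = (3/7)^{6} = 729/117649.
Summing the indicators: E[X] = Σ_H E[X_H] = 16807 · p^{6} = 16807 · 729/117649 = 729/7.
Numerically: E[X] ≈ 104.14.

E[X] = 16807 · (3/7)^{6} = 729/7 ≈ 104.14.


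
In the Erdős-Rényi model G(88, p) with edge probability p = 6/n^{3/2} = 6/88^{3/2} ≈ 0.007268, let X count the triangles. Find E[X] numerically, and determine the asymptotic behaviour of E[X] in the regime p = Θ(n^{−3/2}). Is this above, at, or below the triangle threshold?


Number of potential triangles: C(88, 3) = 109736.
Each occurs with probability p³ ≈ (0.007268)³ ≈ 3.839562e-07.
By linearity: E[X] = C(88, 3)·p³ ≈ 109736 · 3.839562e-07 ≈ 0.0421.
Since α = 3/2 > 1, p = c/n^{3/2} = o(1/n) is below the triangle threshold p ~ 1/n. Asymptotically E[X] ~ (c³/6)·n^{3(1−α)} = (6³/6)·n^{-1.5} → 0, so by Markov's inequality G has no triangles w.h.p.

E[X] ≈ 0.0421; in regime p = Θ(1/n^{3/2}) E[X] tends to 0 (below the triangle threshold p ~ 1/n).


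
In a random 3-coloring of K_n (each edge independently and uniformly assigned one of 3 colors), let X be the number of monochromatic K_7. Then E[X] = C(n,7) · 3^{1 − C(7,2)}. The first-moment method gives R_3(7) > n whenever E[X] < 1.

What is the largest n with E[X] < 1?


We need C(n, 7) · 3^{1 − 21} < 1, i.e. C(n, 7) < 3^{21 − 1} = 3486784401.
Check values of n near the boundary:
  n = 75: C(75, 7) = 1984829850; 1984829850 < 3486784401? YES
  n = 76: C(76, 7) = 2186189400; 2186189400 < 3486784401? YES
  n = 77: C(77, 7) = 2404808340; 2404808340 < 3486784401? YES
  n = 78: C(78, 7) = 2641902120; 2641902120 < 3486784401? YES
  n = 79: C(79, 7) = 2898753715; 2898753715 < 3486784401? YES
  n = 80: C(80, 7) = 3176716400; 3176716400 < 3486784401? YES
  n = 81: C(81, 7) = 3477216600; 3477216600 < 3486784401? YES
  n = 82: C(82, 7) = 3801756816; 3801756816 < 3486784401? NO
  n = 83: C(83, 7) = 4151918628; 4151918628 < 3486784401? NO
The largest n with C(n, 7) < 3486784401 is n = 81 (where E[X] = 42928600/43046721 ≈ 0.997). Hence R_3(7) > 81, i.e. R_3(7) ≥ 82.

Largest n = 81; hence R_3(7) > 81.


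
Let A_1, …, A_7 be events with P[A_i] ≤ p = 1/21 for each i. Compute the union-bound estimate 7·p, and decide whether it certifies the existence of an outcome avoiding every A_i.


Union bound: P[∪_{i=1}^{7} A_i] ≤ Σ_i P[A_i] ≤ 7·p = 7·(1/21) = 1/3.
Numerically: 1/3 ≈ 0.3333333.
Is 1/3 < 1? YES.
Since P[∪ A_i] ≤ 1/3 < 1, the complement has P[∩ A_i^c] ≥ 1 − 1/3 = 2/3 > 0, so some outcome avoids every A_i.

7·p = 1/3 ≈ 0.3333333; existence CERTIFIED by the union bound.


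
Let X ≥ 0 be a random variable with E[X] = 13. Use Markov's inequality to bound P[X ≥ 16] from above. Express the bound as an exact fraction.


μ = E[X] = 13, a = 16.
Markov: P[X ≥ 16] ≤ μ/a = (13)/16 = 13/16.
Numerically: ≈ 0.8125.
(Since a = 16 > μ = 13.0000, the bound 13/16 is < 1 and informative.)

P[X ≥ 16] ≤ 13/16 ≈ 0.8125.


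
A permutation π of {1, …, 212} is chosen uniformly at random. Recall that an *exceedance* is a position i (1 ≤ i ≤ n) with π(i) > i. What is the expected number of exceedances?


Write X = Σ_{i=1}^{212} X_i, where X_i = 1_{π(i) > i}.
For each fixed i, π(i) is uniform over {1, …, 212} (marginal of a uniform permutation), so P[π(i) > i] = (n − i)/n. Summing: Σ_{i=1}^{212} (n − i)/n = (0 + 1 + … + 211)/212 = 212(212 − 1)/(2·212) = (212 − 1)/2.
Hence E[X] = Σ_{i=1}^{212} (212 − i)/212 = 211/2 ≈ 105.5000.

E[X] = 211/2 = 105.5000.


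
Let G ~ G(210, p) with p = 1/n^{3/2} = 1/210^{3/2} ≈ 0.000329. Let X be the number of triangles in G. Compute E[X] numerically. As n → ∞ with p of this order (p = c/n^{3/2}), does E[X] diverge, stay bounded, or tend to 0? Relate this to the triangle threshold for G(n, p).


Number of potential triangles: C(210, 3) = 1521520.
Each occurs with probability p³ ≈ (0.000329)³ ≈ 3.54824e-11.
By linearity: E[X] = C(210, 3)·p³ ≈ 1521520 · 3.54824e-11 ≈ 0.000.
Since α = 3/2 > 1, p = c/n^{3/2} = o(1/n) is below the triangle threshold p ~ 1/n. Asymptotically E[X] ~ (c³/6)·n^{3(1−α)} = (1³/6)·n^{-1.5} → 0, so by Markov's inequality G has no triangles w.h.p.

E[X] ≈ 0.000; in regime p = Θ(1/n^{3/2}) E[X] tends to 0 (below the triangle threshold p ~ 1/n).


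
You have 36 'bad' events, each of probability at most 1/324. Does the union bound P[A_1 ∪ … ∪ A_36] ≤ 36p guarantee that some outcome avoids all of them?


Union bound: P[∪_{i=1}^{36} A_i] ≤ Σ_i P[A_i] ≤ 36·p = 36·(1/324) = 1/9.
Numerically: 1/9 ≈ 0.111.
Is 1/9 < 1? YES.
Since P[∪ A_i] ≤ 1/9 < 1, the complement has P[∩ A_i^c] ≥ 1 − 1/9 = 8/9 > 0, so some outcome avoids every A_i.

36·p = 1/9 ≈ 0.111; existence CERTIFIED by the union bound.


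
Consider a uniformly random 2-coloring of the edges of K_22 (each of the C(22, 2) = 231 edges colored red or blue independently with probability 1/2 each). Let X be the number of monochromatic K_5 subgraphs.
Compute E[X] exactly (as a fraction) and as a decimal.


Let X = Σ_S X_S over the C(22, 5) = 26334 subsets S of size 5, where X_S = 1 if the K_5 on S is monochromatic.
For a fixed S, the K_5 on S has C(5, 2) = 10 edges. P[all 10 edges red] = (1/2)^10, and likewise for blue, so P[monochromatic] = 2·(1/2)^10 = 2^{1 − 10} = 1/512.
Summing: E[X] = C(22, 5) · 2^{1 − 10} = 26334 · 1/512 = 13167/256.
Numerically: E[X] ≈ 51.433594.

E[X] = C(22,5)·2^(1−C(5,2)) = 13167/256 ≈ 51.433594.


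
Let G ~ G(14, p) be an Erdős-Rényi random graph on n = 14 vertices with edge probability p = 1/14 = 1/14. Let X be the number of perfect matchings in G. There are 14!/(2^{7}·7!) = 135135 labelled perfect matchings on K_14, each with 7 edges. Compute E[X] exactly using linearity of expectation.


K_14 has 14!/(2^{7}·7!) = 135135 labelled perfect matchings.
For each such perfect matching H, let X_H = 1 if all 7 edges of H are present in G. Then P[X_H = 1] = p^{7} = (1/14)^{7} = 1/105413504.
By linearity of expectation: E[X] = Σ_H E[X_H] = 135135 · p^{7} = 135135 · 1/105413504 = 19305/15059072.
Numerically: E[X] ≈ 0.00128.

E[X] = 135135 · (1/14)^{7} = 19305/15059072 ≈ 0.00128.


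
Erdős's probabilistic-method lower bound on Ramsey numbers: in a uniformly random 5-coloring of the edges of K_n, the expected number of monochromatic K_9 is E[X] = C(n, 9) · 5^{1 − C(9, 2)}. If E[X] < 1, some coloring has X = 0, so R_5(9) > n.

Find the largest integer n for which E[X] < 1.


We need C(n, 9) · 5^{1 − 36} < 1, i.e. C(n, 9) < 5^{36 − 1} = 2910383045673370361328125.
Check values of n near the boundary:
  n = 2167: C(2167, 9) = 2855899084841489792706810; 2855899084841489792706810 < 2910383045673370361328125? YES
  n = 2168: C(2168, 9) = 2867804175977929537095120; 2867804175977929537095120 < 2910383045673370361328125? YES
  n = 2169: C(2169, 9) = 2879753360044504243499683; 2879753360044504243499683 < 2910383045673370361328125? YES
  n = 2170: C(2170, 9) = 2891746779868845075610510; 2891746779868845075610510 < 2910383045673370361328125? YES
  n = 2171: C(2171, 9) = 2903784578674959601827205; 2903784578674959601827205 < 2910383045673370361328125? YES
  n = 2172: C(2172, 9) = 2915866900084148060642020; 2915866900084148060642020 < 2910383045673370361328125? NO
  n = 2173: C(2173, 9) = 2927993888115921319674265; 2927993888115921319674265 < 2910383045673370361328125? NO
The largest n with C(n, 9) < 2910383045673370361328125 is n = 2171 (where E[X] = 580756915734991920365441/582076609134674072265625 ≈ 0.998). Hence R_5(9) > 2171, i.e. R_5(9) ≥ 2172.

Largest n = 2171; hence R_5(9) > 2171.


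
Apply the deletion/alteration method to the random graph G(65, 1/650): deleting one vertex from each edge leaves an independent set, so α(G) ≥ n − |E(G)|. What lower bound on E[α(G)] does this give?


E[|E(G)|] = C(65, 2)·p = 2080 · (1/650) = 16/5.
E[α(G)] ≥ n − E[|E(G)|] = 65 − 16/5 = 309/5.
Numerically: ≈ 61.8000.
(This is only a lower bound; the true E[α(G)] may be larger.)

E[α(G)] ≥ 309/5 ≈ 61.8000.


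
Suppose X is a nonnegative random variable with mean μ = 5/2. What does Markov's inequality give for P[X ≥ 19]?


μ = E[X] = 5/2, a = 19.
Markov: P[X ≥ 19] ≤ μ/a = (5/2)/19 = 5/38.
Numerically: ≈ 0.131579.
(Since a = 19 > μ = 2.500000, the bound 5/38 is < 1 and informative.)

P[X ≥ 19] ≤ 5/38 ≈ 0.131579.


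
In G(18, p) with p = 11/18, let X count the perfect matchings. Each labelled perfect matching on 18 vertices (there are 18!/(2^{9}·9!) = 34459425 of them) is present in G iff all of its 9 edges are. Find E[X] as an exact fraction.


K_18 has 18!/(2^{9}·9!) = 34459425 labelled perfect matchings.
For each such perfect matching H, let X_H = 1 if all 9 edges of H are present in G. Then P[X_H = 1] = p^{9} = (11/18)^{9} = 2357947691/198359290368.
By linearity: E[X] = Σ_H E[X_H] = 34459425 · p^{9} = 34459425 · 2357947691/198359290368 = 1003129896443675/2448880128.
Numerically: E[X] ≈ 4.1e+05.

E[X] = 34459425 · (11/18)^{9} = 1003129896443675/2448880128 ≈ 4.1e+05.


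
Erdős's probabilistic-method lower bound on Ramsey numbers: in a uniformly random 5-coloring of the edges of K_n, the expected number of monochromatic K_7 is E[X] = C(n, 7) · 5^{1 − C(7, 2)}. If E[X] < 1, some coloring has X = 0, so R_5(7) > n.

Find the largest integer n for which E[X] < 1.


We need C(n, 7) · 5^{1 − 21} < 1, i.e. C(n, 7) < 5^{21 − 1} = 95367431640625.
Check values of n near the boundary:
  n = 332: C(332, 7) = 82772214646616; 82772214646616 < 95367431640625? YES
  n = 333: C(333, 7) = 84549532139028; 84549532139028 < 95367431640625? YES
  n = 334: C(334, 7) = 86359460961576; 86359460961576 < 95367431640625? YES
  n = 335: C(335, 7) = 88202498238195; 88202498238195 < 95367431640625? YES
  n = 336: C(336, 7) = 90079147136880; 90079147136880 < 95367431640625? YES
  n = 337: C(337, 7) = 91989916924632; 91989916924632 < 95367431640625? YES
  n = 338: C(338, 7) = 93935323022736; 93935323022736 < 95367431640625? YES
  n = 339: C(339, 7) = 95915887062372; 95915887062372 < 95367431640625? NO
  n = 340: C(340, 7) = 97932136940560; 97932136940560 < 95367431640625? NO
The largest n with C(n, 7) < 95367431640625 is n = 338 (where E[X] = 93935323022736/95367431640625 ≈ 0.9850). Hence R_5(7) > 338, i.e. R_5(7) ≥ 339.

Largest n = 338; hence R_5(7) > 338.


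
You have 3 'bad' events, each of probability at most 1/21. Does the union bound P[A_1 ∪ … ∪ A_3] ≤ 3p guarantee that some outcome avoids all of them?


Union bound: P[∪_{i=1}^{3} A_i] ≤ Σ_i P[A_i] ≤ 3·p = 3·(1/21) = 1/7.
Numerically: 1/7 ≈ 0.143.
Is 1/7 < 1? YES.
Since P[∪ A_i] ≤ 1/7 < 1, the complement has P[∩ A_i^c] ≥ 1 − 1/7 = 6/7 > 0, so some outcome avoids every A_i.

3·p = 1/7 ≈ 0.143; existence CERTIFIED by the union bound.


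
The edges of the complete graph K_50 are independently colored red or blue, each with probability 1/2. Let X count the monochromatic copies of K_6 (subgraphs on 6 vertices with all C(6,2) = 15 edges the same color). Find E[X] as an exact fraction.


Let X = Σ_S X_S over the C(50, 6) = 15890700 subsets S of size 6, where X_S = 1 if the K_6 on S is monochromatic.
For a fixed S, the K_6 on S has C(6, 2) = 15 edges. P[all 15 edges red] = (1/2)^15, and likewise for blue, so P[monochromatic] = 2·(1/2)^15 = 2^{1 − 15} = 1/16384.
Summing: E[X] = C(50, 6) · 2^{1 − 15} = 15890700 · 1/16384 = 3972675/4096.
Numerically: E[X] ≈ 969.89136.

E[X] = C(50,6)·2^(1−C(6,2)) = 3972675/4096 ≈ 969.89136.


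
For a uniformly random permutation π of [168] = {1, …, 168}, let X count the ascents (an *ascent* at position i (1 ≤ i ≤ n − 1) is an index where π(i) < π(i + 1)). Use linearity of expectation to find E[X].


Write X = Σ X_I over i = 1, …, 167, with X_I the indicator of one ascent.
There are 167 indicators.
For each fixed i, the pair (π(i), π(i+1)) is a uniformly random ordered pair of distinct values from {1, …, 168}; by symmetry P[π(i) < π(i+1)] = 1/2.
By linearity: E[X] = 167 · (1/2) = (168 − 1) · (1/2) = 167/2 ≈ 83.50000.

E[X] = 167/2 = 83.50000.


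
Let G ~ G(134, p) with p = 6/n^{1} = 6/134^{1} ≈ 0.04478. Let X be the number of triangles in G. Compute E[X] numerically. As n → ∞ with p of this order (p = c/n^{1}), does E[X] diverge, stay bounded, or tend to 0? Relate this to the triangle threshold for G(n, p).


Number of potential triangles: C(134, 3) = 392084.
Each occurs with probability p³ ≈ (0.04478)³ ≈ 8.977168e-05.
By linearity: E[X] = C(134, 3)·p³ ≈ 392084 · 8.977168e-05 ≈ 35.1980.
Here α = 1, so p = 6/n is exactly at the triangle threshold p ~ 1/n. Asymptotically E[X] → c³/6 = 6³/6 = 36 ≈ 36.0000, a bounded constant. In this regime the triangle count is asymptotically Poisson(c³/6).

E[X] ≈ 35.1980; in regime p = Θ(1/n^{1}) E[X] stays bounded (at the triangle threshold p ~ 1/n).


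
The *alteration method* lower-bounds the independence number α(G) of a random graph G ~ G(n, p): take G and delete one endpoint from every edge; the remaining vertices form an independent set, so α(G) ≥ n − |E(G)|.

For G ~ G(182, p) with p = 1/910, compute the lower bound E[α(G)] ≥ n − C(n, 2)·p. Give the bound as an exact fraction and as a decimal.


E[|E(G)|] = C(182, 2)·p = 16471 · (1/910) = 181/10.
E[α(G)] ≥ n − E[|E(G)|] = 182 − 181/10 = 1639/10.
Numerically: ≈ 163.90000.
(This is only a lower bound; the true E[α(G)] may be larger.)

E[α(G)] ≥ 1639/10 ≈ 163.90000.


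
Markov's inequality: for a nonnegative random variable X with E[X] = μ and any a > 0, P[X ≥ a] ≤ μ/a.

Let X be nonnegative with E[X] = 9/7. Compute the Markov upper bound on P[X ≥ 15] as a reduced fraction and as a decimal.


μ = E[X] = 9/7, a = 15.
Markov: P[X ≥ 15] ≤ μ/a = (9/7)/15 = 3/35.
Numerically: ≈ 0.085714.
(Since a = 15 > μ = 1.285714, the bound 3/35 is < 1 and informative.)

P[X ≥ 15] ≤ 3/35 ≈ 0.085714.


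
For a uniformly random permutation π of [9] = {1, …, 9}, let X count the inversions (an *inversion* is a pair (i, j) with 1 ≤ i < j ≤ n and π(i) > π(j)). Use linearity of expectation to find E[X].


Write X = Σ X_I over the C(9, 2) = 36 pairs i < j, with X_I the indicator of one inversion.
There are 36 indicators.
For each fixed pair i < j, the values π(i) and π(j) are two distinct elements of {1, …, 9} in uniformly random order; by symmetry P[π(i) > π(j)] = 1/2.
By linearity: E[X] = 36 · (1/2) = C(9, 2) · (1/2) = 36/2 = 18 ≈ 18.000000.

E[X] = 18 = 18.000000.


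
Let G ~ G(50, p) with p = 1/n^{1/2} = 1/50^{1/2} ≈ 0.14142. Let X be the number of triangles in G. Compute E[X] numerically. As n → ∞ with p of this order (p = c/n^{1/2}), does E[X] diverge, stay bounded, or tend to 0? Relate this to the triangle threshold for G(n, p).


Number of potential triangles: C(50, 3) = 19600.
Each occurs with probability p³ ≈ (0.14142)³ ≈ 2.8284271e-03.
By linearity: E[X] = C(50, 3)·p³ ≈ 19600 · 2.8284271e-03 ≈ 55.43717.
Since α = 1/2 < 1, p = c/n^{1/2} ≫ 1/n is above the triangle threshold p ~ 1/n. Asymptotically E[X] ~ (c³/6)·n^{3(1−α)} = (1³/6)·n^{1.5} → ∞; triangles are abundant w.h.p.

E[X] ≈ 55.43717; in regime p = Θ(1/n^{1/2}) E[X] diverges (above the triangle threshold p ~ 1/n).


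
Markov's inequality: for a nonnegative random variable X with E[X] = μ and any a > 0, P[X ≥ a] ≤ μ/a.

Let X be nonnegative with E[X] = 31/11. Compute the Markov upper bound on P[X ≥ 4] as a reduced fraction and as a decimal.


μ = E[X] = 31/11, a = 4.
Markov: P[X ≥ 4] ≤ μ/a = (31/11)/4 = 31/44.
Numerically: ≈ 0.705.
(Since a = 4 > μ = 2.818, the bound 31/44 is < 1 and informative.)

P[X ≥ 4] ≤ 31/44 ≈ 0.705.


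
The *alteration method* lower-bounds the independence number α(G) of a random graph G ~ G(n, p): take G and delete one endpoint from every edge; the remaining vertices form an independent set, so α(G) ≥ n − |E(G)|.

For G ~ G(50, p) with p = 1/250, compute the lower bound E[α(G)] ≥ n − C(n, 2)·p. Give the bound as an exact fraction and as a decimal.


E[|E(G)|] = C(50, 2)·p = 1225 · (1/250) = 49/10.
E[α(G)] ≥ n − E[|E(G)|] = 50 − 49/10 = 451/10.
Numerically: ≈ 45.100.
(This is only a lower bound; the true E[α(G)] may be larger.)

E[α(G)] ≥ 451/10 ≈ 45.100.


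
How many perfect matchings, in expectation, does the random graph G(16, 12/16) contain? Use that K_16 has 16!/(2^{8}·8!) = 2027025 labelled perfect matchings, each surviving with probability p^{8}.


K_16 has 16!/(2^{8}·8!) = 2027025 labelled perfect matchings.
For each such perfect matching H, let X_H = 1 if all 8 edges of H are present in G. Then P[X_H = 1] = p^{8} = (3/4)^{8} = 6561/65536.
By linearity of expectation: E[X] = Σ_H E[X_H] = 2027025 · p^{8} = 2027025 · 6561/65536 = 13299311025/65536.
Numerically: E[X] ≈ 2.0293e+05.

E[X] = 2027025 · (3/4)^{8} = 13299311025/65536 ≈ 2.0293e+05.


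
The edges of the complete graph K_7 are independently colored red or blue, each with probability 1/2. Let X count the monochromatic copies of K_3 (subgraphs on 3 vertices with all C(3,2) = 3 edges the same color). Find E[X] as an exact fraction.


Let X = Σ_S X_S over the C(7, 3) = 35 subsets S of size 3, where X_S = 1 if the K_3 on S is monochromatic.
For a fixed S, the K_3 on S has C(3, 2) = 3 edges. P[all 3 edges red] = (1/2)^3, and likewise for blue, so P[monochromatic] = 2·(1/2)^3 = 2^{1 − 3} = 1/4.
Summing: E[X] = C(7, 3) · 2^{1 − 3} = 35 · 1/4 = 35/4.
Numerically: E[X] ≈ 8.7500.

E[X] = C(7,3)·2^(1−C(3,2)) = 35/4 ≈ 8.7500.


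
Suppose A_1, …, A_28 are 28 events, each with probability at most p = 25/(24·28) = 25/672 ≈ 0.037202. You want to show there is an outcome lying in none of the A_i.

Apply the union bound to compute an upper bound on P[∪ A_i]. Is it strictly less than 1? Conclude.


Union bound: P[∪_{i=1}^{28} A_i] ≤ Σ_i P[A_i] ≤ 28·p = 28·(25/672) = 25/24.
Numerically: 25/24 ≈ 1.041667.
Is 25/24 < 1? NO.
Since the bound 25/24 is ≥ 1, the union bound is uninformative here; it does NOT by itself certify existence.

28·p = 25/24 ≈ 1.041667; existence NOT certified by the union bound.


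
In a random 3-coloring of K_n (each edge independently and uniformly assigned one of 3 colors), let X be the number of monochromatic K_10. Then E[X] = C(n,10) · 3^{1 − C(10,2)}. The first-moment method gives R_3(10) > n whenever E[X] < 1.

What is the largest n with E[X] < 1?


We need C(n, 10) · 3^{1 − 45} < 1, i.e. C(n, 10) < 3^{45 − 1} = 984770902183611232881.
Check values of n near the boundary:
  n = 569: C(569, 10) = 905357721286137524328; 905357721286137524328 < 984770902183611232881? YES
  n = 570: C(570, 10) = 921524823451961408691; 921524823451961408691 < 984770902183611232881? YES
  n = 571: C(571, 10) = 937951290893172842001; 937951290893172842001 < 984770902183611232881? YES
  n = 572: C(572, 10) = 954640815642161682606; 954640815642161682606 < 984770902183611232881? YES
  n = 573: C(573, 10) = 971597135635805762226; 971597135635805762226 < 984770902183611232881? YES
  n = 574: C(574, 10) = 988824035203816502691; 988824035203816502691 < 984770902183611232881? NO
  n = 575: C(575, 10) = 1006325345561406175305; 1006325345561406175305 < 984770902183611232881? NO
The largest n with C(n, 10) < 984770902183611232881 is n = 573 (where E[X] = 35985079097622435638/36472996377170786403 ≈ 0.9866225). Hence R_3(10) > 573, i.e. R_3(10) ≥ 574.

Largest n = 573; hence R_3(10) > 573.


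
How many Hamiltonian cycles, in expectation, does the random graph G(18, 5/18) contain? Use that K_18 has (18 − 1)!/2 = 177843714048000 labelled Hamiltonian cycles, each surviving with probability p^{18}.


K_18 has (18 − 1)!/2 = 177843714048000 labelled Hamiltonian cycles.
For each such Hamiltonian cycle H, let X_H = 1 if all 18 edges of H are present in G. Then P[X_H = 1] = p^{18} = (5/18)^{18} = 3814697265625/39346408075296537575424.
Summing the indicators: E[X] = Σ_H E[X_H] = 177843714048000 · p^{18} = 177843714048000 · 3814697265625/39346408075296537575424 = 56800365447998046875/3294258113514384.
Numerically: E[X] ≈ 1.72e+04.

E[X] = 177843714048000 · (5/18)^{18} = 56800365447998046875/3294258113514384 ≈ 1.72e+04.


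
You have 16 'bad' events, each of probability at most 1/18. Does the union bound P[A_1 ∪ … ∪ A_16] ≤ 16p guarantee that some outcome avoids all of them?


Union bound: P[∪_{i=1}^{16} A_i] ≤ Σ_i P[A_i] ≤ 16·p = 16·(1/18) = 8/9.
Numerically: 8/9 ≈ 0.8888889.
Is 8/9 < 1? YES.
Since P[∪ A_i] ≤ 8/9 < 1, the complement has P[∩ A_i^c] ≥ 1 − 8/9 = 1/9 > 0, so some outcome avoids every A_i.

16·p = 8/9 ≈ 0.8888889; existence CERTIFIED by the union bound.


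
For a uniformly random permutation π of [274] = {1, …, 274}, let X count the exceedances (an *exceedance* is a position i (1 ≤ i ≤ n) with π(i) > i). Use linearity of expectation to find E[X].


Write X = Σ_{i=1}^{274} X_i, where X_i = 1_{π(i) > i}.
For each fixed i, π(i) is uniform over {1, …, 274} (marginal of a uniform permutation), so P[π(i) > i] = (n − i)/n. Summing: Σ_{i=1}^{274} (n − i)/n = (0 + 1 + … + 273)/274 = 274(274 − 1)/(2·274) = (274 − 1)/2.
Hence E[X] = Σ_{i=1}^{274} (274 − i)/274 = 273/2 ≈ 136.500000.

E[X] = 273/2 = 136.500000.


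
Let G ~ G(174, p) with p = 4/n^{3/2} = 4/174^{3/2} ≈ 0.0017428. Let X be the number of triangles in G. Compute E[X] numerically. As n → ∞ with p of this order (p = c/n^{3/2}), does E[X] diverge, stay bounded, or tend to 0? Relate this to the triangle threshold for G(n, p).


Number of potential triangles: C(174, 3) = 862924.
Each occurs with probability p³ ≈ (0.0017428)³ ≈ 5.2930788e-09.
By linearity: E[X] = C(174, 3)·p³ ≈ 862924 · 5.2930788e-09 ≈ 0.00457.
Since α = 3/2 > 1, p = c/n^{3/2} = o(1/n) is below the triangle threshold p ~ 1/n. Asymptotically E[X] ~ (c³/6)·n^{3(1−α)} = (4³/6)·n^{-1.5} → 0, so by Markov's inequality G has no triangles w.h.p.

E[X] ≈ 0.00457; in regime p = Θ(1/n^{3/2}) E[X] tends to 0 (below the triangle threshold p ~ 1/n).


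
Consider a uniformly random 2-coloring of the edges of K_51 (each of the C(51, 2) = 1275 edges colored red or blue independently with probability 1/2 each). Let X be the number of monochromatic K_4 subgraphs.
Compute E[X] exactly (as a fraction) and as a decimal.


Let X = Σ_S X_S over the C(51, 4) = 249900 subsets S of size 4, where X_S = 1 if the K_4 on S is monochromatic.
For a fixed S, the K_4 on S has C(4, 2) = 6 edges. P[all 6 edges red] = (1/2)^6, and likewise for blue, so P[monochromatic] = 2·(1/2)^6 = 2^{1 − 6} = 1/32.
By linearity of expectation: E[X] = C(51, 4) · 2^{1 − 6} = 249900 · 1/32 = 62475/8.
Numerically: E[X] ≈ 7809.3750.

E[X] = C(51,4)·2^(1−C(4,2)) = 62475/8 ≈ 7809.3750.


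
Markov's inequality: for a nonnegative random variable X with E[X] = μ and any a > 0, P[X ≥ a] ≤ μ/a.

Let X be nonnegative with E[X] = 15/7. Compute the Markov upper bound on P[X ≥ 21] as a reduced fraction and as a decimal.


μ = E[X] = 15/7, a = 21.
Markov: P[X ≥ 21] ≤ μ/a = (15/7)/21 = 5/49.
Numerically: ≈ 0.102.
(Since a = 21 > μ = 2.143, the bound 5/49 is < 1 and informative.)

P[X ≥ 21] ≤ 5/49 ≈ 0.102.


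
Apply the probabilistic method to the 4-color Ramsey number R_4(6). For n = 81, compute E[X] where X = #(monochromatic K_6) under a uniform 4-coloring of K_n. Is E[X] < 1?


E[X] = C(81, 6) · 4^{1 − 15} = 324540216 · 4^{−14} = 324540216/268435456.
As a reduced fraction: E[X] = 40567527/33554432 ≈ 1.209007.
Is E[X] < 1? NO.
Since E[X] ≥ 1, the first-moment bound is inconclusive at n = 81; it does NOT by itself certify R_4(6) > 81.

E[X] = 40567527/33554432 ≈ 1.209007; E[X] ≥ 1; first-moment method inconclusive here.


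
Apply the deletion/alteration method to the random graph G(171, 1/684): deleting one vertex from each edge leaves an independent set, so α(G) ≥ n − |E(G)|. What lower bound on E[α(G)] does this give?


E[|E(G)|] = C(171, 2)·p = 14535 · (1/684) = 85/4.
E[α(G)] ≥ n − E[|E(G)|] = 171 − 85/4 = 599/4.
Numerically: ≈ 149.7500.
(This is only a lower bound; the true E[α(G)] may be larger.)

E[α(G)] ≥ 599/4 ≈ 149.7500.


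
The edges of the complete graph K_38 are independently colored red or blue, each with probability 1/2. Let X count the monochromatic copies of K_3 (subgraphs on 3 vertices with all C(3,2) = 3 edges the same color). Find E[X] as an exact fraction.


Let X = Σ_S X_S over the C(38, 3) = 8436 subsets S of size 3, where X_S = 1 if the K_3 on S is monochromatic.
For a fixed S, the K_3 on S has C(3, 2) = 3 edges. P[all 3 edges red] = (1/2)^3, and likewise for blue, so P[monochromatic] = 2·(1/2)^3 = 2^{1 − 3} = 1/4.
By linearity of expectation: E[X] = C(38, 3) · 2^{1 − 3} = 8436 · 1/4 = 2109.
Numerically: E[X] ≈ 2109.0000.

E[X] = C(38,3)·2^(1−C(3,2)) = 2109 ≈ 2109.0000.


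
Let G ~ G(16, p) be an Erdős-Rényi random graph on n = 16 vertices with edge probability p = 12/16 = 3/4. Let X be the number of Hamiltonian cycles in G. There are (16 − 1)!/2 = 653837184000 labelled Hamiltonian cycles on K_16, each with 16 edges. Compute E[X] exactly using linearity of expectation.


K_16 has (16 − 1)!/2 = 653837184000 labelled Hamiltonian cycles.
For each such Hamiltonian cycle H, let X_H = 1 if all 16 edges of H are present in G. Then P[X_H = 1] = p^{16} = (3/4)^{16} = 43046721/4294967296.
By linearity of expectation: E[X] = Σ_H E[X_H] = 653837184000 · p^{16} = 653837184000 · 43046721/4294967296 = 27485885585032875/4194304.
Numerically: E[X] ≈ 6.55315e+09.

E[X] = 653837184000 · (3/4)^{16} = 27485885585032875/4194304 ≈ 6.55315e+09.


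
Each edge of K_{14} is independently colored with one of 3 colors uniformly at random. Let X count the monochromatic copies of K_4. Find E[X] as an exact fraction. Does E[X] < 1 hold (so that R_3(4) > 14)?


E[X] = C(14, 4) · 3^{1 − 6} = 1001 · 3^{−5} = 1001/243.
As a reduced fraction: E[X] = 1001/243 ≈ 4.1193.
Is E[X] < 1? NO.
Since E[X] ≥ 1, the first-moment bound is inconclusive at n = 14; it does NOT by itself certify R_3(4) > 14.

E[X] = 1001/243 ≈ 4.1193; E[X] ≥ 1; first-moment method inconclusive here.


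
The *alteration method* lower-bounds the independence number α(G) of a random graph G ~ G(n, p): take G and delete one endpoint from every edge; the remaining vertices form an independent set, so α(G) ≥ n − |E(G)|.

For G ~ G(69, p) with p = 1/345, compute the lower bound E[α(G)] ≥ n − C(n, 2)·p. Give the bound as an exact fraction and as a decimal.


E[|E(G)|] = C(69, 2)·p = 2346 · (1/345) = 34/5.
E[α(G)] ≥ n − E[|E(G)|] = 69 − 34/5 = 311/5.
Numerically: ≈ 62.200000.
(This is only a lower bound; the true E[α(G)] may be larger.)

E[α(G)] ≥ 311/5 ≈ 62.200000.


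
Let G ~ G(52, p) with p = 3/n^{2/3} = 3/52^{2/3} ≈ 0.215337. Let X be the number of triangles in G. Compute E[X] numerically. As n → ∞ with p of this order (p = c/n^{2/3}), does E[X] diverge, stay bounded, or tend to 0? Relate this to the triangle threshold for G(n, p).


Number of potential triangles: C(52, 3) = 22100.
Each occurs with probability p³ ≈ (0.215337)³ ≈ 9.98520710e-03.
By linearity: E[X] = C(52, 3)·p³ ≈ 22100 · 9.98520710e-03 ≈ 220.673077.
Since α = 2/3 < 1, p = c/n^{2/3} ≫ 1/n is above the triangle threshold p ~ 1/n. Asymptotically E[X] ~ (c³/6)·n^{3(1−α)} = (3³/6)·n^{1} → ∞; triangles are abundant w.h.p.

E[X] ≈ 220.673077; in regime p = Θ(1/n^{2/3}) E[X] diverges (above the triangle threshold p ~ 1/n).


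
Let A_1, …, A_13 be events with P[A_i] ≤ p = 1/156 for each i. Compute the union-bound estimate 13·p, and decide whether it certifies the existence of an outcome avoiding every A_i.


Union bound: P[∪_{i=1}^{13} A_i] ≤ Σ_i P[A_i] ≤ 13·p = 13·(1/156) = 1/12.
Numerically: 1/12 ≈ 0.0833.
Is 1/12 < 1? YES.
Since P[∪ A_i] ≤ 1/12 < 1, the complement has P[∩ A_i^c] ≥ 1 − 1/12 = 11/12 > 0, so some outcome avoids every A_i.

13·p = 1/12 ≈ 0.0833; existence CERTIFIED by the union bound.


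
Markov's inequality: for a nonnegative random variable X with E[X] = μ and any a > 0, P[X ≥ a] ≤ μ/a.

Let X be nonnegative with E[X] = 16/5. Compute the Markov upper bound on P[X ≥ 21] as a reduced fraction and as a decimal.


μ = E[X] = 16/5, a = 21.
Markov: P[X ≥ 21] ≤ μ/a = (16/5)/21 = 16/105.
Numerically: ≈ 0.152.
(Since a = 21 > μ = 3.200, the bound 16/105 is < 1 and informative.)

P[X ≥ 21] ≤ 16/105 ≈ 0.152.


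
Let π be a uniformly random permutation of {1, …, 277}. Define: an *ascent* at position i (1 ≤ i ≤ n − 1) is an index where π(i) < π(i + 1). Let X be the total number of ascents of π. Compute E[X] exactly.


Write X = Σ X_I over i = 1, …, 276, with X_I the indicator of one ascent.
There are 276 indicators.
For each fixed i, the pair (π(i), π(i+1)) is a uniformly random ordered pair of distinct values from {1, …, 277}; by symmetry P[π(i) < π(i+1)] = 1/2.
By linearity: E[X] = 276 · (1/2) = (277 − 1) · (1/2) = 138 ≈ 138.0000.

E[X] = 138 = 138.0000.


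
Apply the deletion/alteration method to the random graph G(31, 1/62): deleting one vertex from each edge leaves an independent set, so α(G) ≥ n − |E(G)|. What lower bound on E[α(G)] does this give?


E[|E(G)|] = C(31, 2)·p = 465 · (1/62) = 15/2.
E[α(G)] ≥ n − E[|E(G)|] = 31 − 15/2 = 47/2.
Numerically: ≈ 23.50000.
(This is only a lower bound; the true E[α(G)] may be larger.)

E[α(G)] ≥ 47/2 ≈ 23.50000.


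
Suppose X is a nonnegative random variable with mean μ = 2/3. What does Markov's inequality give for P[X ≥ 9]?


μ = E[X] = 2/3, a = 9.
Markov: P[X ≥ 9] ≤ μ/a = (2/3)/9 = 2/27.
Numerically: ≈ 0.07407.
(Since a = 9 > μ = 0.66667, the bound 2/27 is < 1 and informative.)

P[X ≥ 9] ≤ 2/27 ≈ 0.07407.


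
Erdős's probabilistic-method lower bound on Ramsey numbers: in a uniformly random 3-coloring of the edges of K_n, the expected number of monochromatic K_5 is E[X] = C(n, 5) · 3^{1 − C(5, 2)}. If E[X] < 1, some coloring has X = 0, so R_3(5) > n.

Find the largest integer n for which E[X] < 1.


We need C(n, 5) · 3^{1 − 10} < 1, i.e. C(n, 5) < 3^{10 − 1} = 19683.
Check values of n near the boundary:
  n = 16: C(16, 5) = 4368; 4368 < 19683? YES
  n = 17: C(17, 5) = 6188; 6188 < 19683? YES
  n = 18: C(18, 5) = 8568; 8568 < 19683? YES
  n = 19: C(19, 5) = 11628; 11628 < 19683? YES
  n = 20: C(20, 5) = 15504; 15504 < 19683? YES
  n = 21: C(21, 5) = 20349; 20349 < 19683? NO
  n = 22: C(22, 5) = 26334; 26334 < 19683? NO
  n = 23: C(23, 5) = 33649; 33649 < 19683? NO
The largest n with C(n, 5) < 19683 is n = 20 (where E[X] = 5168/6561 ≈ 0.7877). Hence R_3(5) > 20, i.e. R_3(5) ≥ 21.

Largest n = 20; hence R_3(5) > 20.


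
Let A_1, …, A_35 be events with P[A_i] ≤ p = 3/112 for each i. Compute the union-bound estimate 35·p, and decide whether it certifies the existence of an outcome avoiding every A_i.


Union bound: P[∪_{i=1}^{35} A_i] ≤ Σ_i P[A_i] ≤ 35·p = 35·(3/112) = 15/16.
Numerically: 15/16 ≈ 0.9375.
Is 15/16 < 1? YES.
Since P[∪ A_i] ≤ 15/16 < 1, the complement has P[∩ A_i^c] ≥ 1 − 15/16 = 1/16 > 0, so some outcome avoids every A_i.

35·p = 15/16 ≈ 0.9375; existence CERTIFIED by the union bound.


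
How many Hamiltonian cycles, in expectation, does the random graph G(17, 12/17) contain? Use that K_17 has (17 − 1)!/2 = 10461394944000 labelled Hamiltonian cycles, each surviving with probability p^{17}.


K_17 has (17 − 1)!/2 = 10461394944000 labelled Hamiltonian cycles.
For each such Hamiltonian cycle H, let X_H = 1 if all 17 edges of H are present in G. Then P[X_H = 1] = p^{17} = (12/17)^{17} = 2218611106740436992/827240261886336764177.
By linearity of expectation: E[X] = Σ_H E[X_H] = 10461394944000 · p^{17} = 10461394944000 · 2218611106740436992/827240261886336764177 = 23209767014756651868459368448000/827240261886336764177.
Numerically: E[X] ≈ 2.8057e+10.

E[X] = 10461394944000 · (12/17)^{17} = 23209767014756651868459368448000/827240261886336764177 ≈ 2.8057e+10.


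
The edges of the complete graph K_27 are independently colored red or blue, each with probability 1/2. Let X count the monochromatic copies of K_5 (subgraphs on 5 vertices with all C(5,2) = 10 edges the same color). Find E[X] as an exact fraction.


Let X = Σ_S X_S over the C(27, 5) = 80730 subsets S of size 5, where X_S = 1 if the K_5 on S is monochromatic.
For a fixed S, the K_5 on S has C(5, 2) = 10 edges. P[all 10 edges red] = (1/2)^10, and likewise for blue, so P[monochromatic] = 2·(1/2)^10 = 2^{1 − 10} = 1/512.
By linearity of expectation: E[X] = C(27, 5) · 2^{1 − 10} = 80730 · 1/512 = 40365/256.
Numerically: E[X] ≈ 157.6758.

E[X] = C(27,5)·2^(1−C(5,2)) = 40365/256 ≈ 157.6758.


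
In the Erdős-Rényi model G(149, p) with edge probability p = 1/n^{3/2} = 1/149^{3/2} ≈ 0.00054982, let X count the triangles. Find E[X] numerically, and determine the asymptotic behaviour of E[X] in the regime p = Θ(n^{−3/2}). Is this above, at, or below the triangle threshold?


Number of potential triangles: C(149, 3) = 540274.
Each occurs with probability p³ ≈ (0.00054982)³ ≈ 1.66211777e-10.
By linearity: E[X] = C(149, 3)·p³ ≈ 540274 · 1.66211777e-10 ≈ 0.000090.
Since α = 3/2 > 1, p = c/n^{3/2} = o(1/n) is below the triangle threshold p ~ 1/n. Asymptotically E[X] ~ (c³/6)·n^{3(1−α)} = (1³/6)·n^{-1.5} → 0, so by Markov's inequality G has no triangles w.h.p.

E[X] ≈ 0.000090; in regime p = Θ(1/n^{3/2}) E[X] tends to 0 (below the triangle threshold p ~ 1/n).


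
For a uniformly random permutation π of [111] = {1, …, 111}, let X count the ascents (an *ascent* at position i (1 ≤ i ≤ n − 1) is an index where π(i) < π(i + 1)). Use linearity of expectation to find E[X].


Write X = Σ X_I over i = 1, …, 110, with X_I the indicator of one ascent.
There are 110 indicators.
For each fixed i, the pair (π(i), π(i+1)) is a uniformly random ordered pair of distinct values from {1, …, 111}; by symmetry P[π(i) < π(i+1)] = 1/2.
By linearity: E[X] = 110 · (1/2) = (111 − 1) · (1/2) = 55 ≈ 55.000000.

E[X] = 55 = 55.000000.


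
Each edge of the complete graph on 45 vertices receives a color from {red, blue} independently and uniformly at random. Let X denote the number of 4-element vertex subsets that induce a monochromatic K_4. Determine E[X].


Let X = Σ_S X_S over the C(45, 4) = 148995 subsets S of size 4, where X_S = 1 if the K_4 on S is monochromatic.
For a fixed S, the K_4 on S has C(4, 2) = 6 edges. P[all 6 edges red] = (1/2)^6, and likewise for blue, so P[monochromatic] = 2·(1/2)^6 = 2^{1 − 6} = 1/32.
Summing: E[X] = C(45, 4) · 2^{1 − 6} = 148995 · 1/32 = 148995/32.
Numerically: E[X] ≈ 4656.0938.

E[X] = C(45,4)·2^(1−C(4,2)) = 148995/32 ≈ 4656.0938.


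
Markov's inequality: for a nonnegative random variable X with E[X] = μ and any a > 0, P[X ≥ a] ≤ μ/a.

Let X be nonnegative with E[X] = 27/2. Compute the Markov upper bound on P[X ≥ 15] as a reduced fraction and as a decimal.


μ = E[X] = 27/2, a = 15.
Markov: P[X ≥ 15] ≤ μ/a = (27/2)/15 = 9/10.
Numerically: ≈ 0.9000.
(Since a = 15 > μ = 13.5000, the bound 9/10 is < 1 and informative.)

P[X ≥ 15] ≤ 9/10 ≈ 0.9000.
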